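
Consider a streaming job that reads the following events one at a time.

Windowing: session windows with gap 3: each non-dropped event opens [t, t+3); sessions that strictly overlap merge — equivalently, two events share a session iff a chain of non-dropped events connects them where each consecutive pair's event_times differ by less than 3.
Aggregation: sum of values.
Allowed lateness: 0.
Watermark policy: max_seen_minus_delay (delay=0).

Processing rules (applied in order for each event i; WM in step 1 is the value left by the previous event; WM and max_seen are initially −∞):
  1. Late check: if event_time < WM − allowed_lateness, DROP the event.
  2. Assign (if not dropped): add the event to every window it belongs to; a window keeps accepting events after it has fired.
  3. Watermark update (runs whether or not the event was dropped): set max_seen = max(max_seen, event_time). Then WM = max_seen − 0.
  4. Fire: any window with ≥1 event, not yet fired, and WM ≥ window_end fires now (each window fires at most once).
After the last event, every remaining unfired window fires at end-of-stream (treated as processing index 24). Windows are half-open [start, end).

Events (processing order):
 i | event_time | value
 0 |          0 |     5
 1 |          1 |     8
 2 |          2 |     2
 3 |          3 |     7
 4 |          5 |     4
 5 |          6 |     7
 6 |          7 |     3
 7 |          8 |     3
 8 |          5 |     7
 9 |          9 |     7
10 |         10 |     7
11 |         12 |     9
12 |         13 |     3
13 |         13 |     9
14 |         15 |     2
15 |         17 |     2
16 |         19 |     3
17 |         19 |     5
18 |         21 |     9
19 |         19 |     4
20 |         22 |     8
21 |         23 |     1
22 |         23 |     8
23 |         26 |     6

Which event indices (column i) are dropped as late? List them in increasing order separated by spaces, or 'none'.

8 19

i=0 t=0 v=5: → [0,3); WM=0
i=1 t=1 v=8: → [0,4); WM=1
i=2 t=2 v=2: → [0,5); WM=2
i=3 t=3 v=7: → [0,6); WM=3
i=4 t=5 v=4: → [0,8); WM=5
i=5 t=6 v=7: → [0,9); WM=6
i=6 t=7 v=3: → [0,10); WM=7
i=7 t=8 v=3: → [0,11); WM=8
i=8 t=5 v=7: DROP (t<8-0); WM=8
i=9 t=9 v=7: → [0,12); WM=9
i=10 t=10 v=7: → [0,13); WM=10
i=11 t=12 v=9: → [0,15); WM=12
i=12 t=13 v=3: → [0,16); WM=13
i=13 t=13 v=9: → [0,16); WM=13
i=14 t=15 v=2: → [0,18); WM=15
i=15 t=17 v=2: → [0,20); WM=17
i=16 t=19 v=3: → [0,22); WM=19
i=17 t=19 v=5: → [0,22); WM=19
i=18 t=21 v=9: → [0,24); WM=21
i=19 t=19 v=4: DROP (t<21-0); WM=21
i=20 t=22 v=8: → [0,25); WM=22
i=21 t=23 v=1: → [0,26); WM=23
i=22 t=23 v=8: → [0,26); WM=23
i=23 t=26 v=6: → [26,29); WM=26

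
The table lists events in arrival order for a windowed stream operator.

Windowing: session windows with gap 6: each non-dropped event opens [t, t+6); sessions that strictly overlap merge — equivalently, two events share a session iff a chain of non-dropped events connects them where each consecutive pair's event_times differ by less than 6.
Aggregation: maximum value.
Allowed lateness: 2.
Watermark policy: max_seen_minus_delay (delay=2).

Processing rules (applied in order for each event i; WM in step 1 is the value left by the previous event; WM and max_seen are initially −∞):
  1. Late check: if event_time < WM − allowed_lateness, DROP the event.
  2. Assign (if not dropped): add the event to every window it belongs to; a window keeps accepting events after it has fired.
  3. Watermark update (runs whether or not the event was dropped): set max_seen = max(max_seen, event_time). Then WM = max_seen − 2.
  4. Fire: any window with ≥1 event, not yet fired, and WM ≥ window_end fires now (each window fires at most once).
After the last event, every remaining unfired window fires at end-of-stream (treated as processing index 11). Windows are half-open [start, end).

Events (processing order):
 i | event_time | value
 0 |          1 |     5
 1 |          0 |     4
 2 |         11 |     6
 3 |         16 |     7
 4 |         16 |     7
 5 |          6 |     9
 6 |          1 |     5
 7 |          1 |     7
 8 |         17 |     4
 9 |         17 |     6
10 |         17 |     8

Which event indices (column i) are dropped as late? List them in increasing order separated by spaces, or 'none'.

5 6 7

i=0 t=1 v=5: → [1,7); WM=-1
i=1 t=0 v=4: → [0,7); WM=-1
i=2 t=11 v=6: → [11,17); WM=9
i=3 t=16 v=7: → [11,22); WM=14
i=4 t=16 v=7: → [11,22); WM=14
i=5 t=6 v=9: DROP (t<14-2); WM=14
i=6 t=1 v=5: DROP (t<14-2); WM=14
i=7 t=1 v=7: DROP (t<14-2); WM=14
i=8 t=17 v=4: → [11,23); WM=15
i=9 t=17 v=6: → [11,23); WM=15
i=10 t=17 v=8: → [11,23); WM=15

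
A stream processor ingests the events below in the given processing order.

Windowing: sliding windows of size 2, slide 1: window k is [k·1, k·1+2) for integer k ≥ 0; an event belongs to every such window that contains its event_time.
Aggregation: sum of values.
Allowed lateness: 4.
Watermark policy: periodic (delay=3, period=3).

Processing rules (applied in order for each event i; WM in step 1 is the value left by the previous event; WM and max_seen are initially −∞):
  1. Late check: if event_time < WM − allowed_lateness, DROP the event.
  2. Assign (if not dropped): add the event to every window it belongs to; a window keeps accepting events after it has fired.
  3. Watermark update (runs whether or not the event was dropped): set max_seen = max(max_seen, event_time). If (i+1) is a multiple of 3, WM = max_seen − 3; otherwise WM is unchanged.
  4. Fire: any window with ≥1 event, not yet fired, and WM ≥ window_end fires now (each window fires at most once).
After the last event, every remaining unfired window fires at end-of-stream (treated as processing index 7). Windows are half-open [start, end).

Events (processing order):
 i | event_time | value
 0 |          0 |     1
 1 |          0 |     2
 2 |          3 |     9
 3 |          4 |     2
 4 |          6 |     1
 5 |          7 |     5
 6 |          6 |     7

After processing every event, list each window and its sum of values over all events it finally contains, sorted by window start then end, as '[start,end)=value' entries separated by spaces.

i=0 t=0 v=1: → [0,2); WM=−∞
i=1 t=0 v=2: → [0,2); WM=−∞
i=2 t=3 v=9: → [3,5),[2,4); WM=0
i=3 t=4 v=2: → [4,6),[3,5); WM=0
i=4 t=6 v=1: → [6,8),[5,7); WM=0
i=5 t=7 v=5: → [7,9),[6,8); WM=4; [0,2) fires=3 [2,4) fires=9
i=6 t=6 v=7: → [6,8),[5,7); WM=4

[0,2)=3 [2,4)=9 [3,5)=11 [4,6)=2 [5,7)=8 [6,8)=13 [7,9)=5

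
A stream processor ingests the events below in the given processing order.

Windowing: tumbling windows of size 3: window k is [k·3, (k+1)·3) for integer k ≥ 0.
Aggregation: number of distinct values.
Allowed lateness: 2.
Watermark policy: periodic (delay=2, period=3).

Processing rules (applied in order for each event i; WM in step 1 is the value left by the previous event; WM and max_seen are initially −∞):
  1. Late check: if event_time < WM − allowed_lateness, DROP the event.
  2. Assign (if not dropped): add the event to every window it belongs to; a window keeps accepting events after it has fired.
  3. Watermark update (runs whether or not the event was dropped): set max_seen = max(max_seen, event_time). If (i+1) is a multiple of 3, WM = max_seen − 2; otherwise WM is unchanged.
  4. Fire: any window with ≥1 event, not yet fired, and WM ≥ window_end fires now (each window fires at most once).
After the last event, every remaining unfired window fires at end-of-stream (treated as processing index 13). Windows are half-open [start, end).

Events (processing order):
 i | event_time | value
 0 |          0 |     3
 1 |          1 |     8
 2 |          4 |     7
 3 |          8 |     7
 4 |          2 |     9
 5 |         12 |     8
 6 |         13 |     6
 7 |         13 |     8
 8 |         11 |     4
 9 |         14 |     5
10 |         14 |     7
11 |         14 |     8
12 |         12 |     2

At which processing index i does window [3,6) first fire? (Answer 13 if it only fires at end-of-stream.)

5

i=0 t=0 v=3: → [0,3); WM=−∞
i=1 t=1 v=8: → [0,3); WM=−∞
i=2 t=4 v=7: → [3,6); WM=2
i=3 t=8 v=7: → [6,9); WM=2
i=4 t=2 v=9: → [0,3); WM=2
i=5 t=12 v=8: → [12,15); WM=10; [0,3) fires=3 [3,6) fires=1 [6,9) fires=1
i=6 t=13 v=6: → [12,15); WM=10
i=7 t=13 v=8: → [12,15); WM=10
i=8 t=11 v=4: → [9,12); WM=11
i=9 t=14 v=5: → [12,15); WM=11
i=10 t=14 v=7: → [12,15); WM=11
i=11 t=14 v=8: → [12,15); WM=12; [9,12) fires=1
i=12 t=12 v=2: → [12,15); WM=12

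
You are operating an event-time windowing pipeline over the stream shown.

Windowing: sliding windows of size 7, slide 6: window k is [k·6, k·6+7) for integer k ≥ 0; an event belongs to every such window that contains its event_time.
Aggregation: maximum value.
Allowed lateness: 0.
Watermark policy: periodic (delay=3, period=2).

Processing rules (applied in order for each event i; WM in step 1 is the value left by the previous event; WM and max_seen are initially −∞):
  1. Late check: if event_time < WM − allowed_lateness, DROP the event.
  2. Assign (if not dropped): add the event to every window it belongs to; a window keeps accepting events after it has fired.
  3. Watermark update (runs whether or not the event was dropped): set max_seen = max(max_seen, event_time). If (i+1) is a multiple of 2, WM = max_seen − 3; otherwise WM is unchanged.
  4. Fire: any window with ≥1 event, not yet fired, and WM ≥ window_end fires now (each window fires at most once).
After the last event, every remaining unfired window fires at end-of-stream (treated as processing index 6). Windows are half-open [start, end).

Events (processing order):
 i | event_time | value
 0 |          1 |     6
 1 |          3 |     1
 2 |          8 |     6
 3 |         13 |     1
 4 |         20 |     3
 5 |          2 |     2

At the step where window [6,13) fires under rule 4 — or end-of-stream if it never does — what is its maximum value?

6

i=0 t=1 v=6: → [0,7); WM=−∞
i=1 t=3 v=1: → [0,7); WM=0
i=2 t=8 v=6: → [6,13); WM=0
i=3 t=13 v=1: → [12,19); WM=10; [0,7) fires=6
i=4 t=20 v=3: → [18,25); WM=10
i=5 t=2 v=2: DROP (t<10-0); WM=17; [6,13) fires=6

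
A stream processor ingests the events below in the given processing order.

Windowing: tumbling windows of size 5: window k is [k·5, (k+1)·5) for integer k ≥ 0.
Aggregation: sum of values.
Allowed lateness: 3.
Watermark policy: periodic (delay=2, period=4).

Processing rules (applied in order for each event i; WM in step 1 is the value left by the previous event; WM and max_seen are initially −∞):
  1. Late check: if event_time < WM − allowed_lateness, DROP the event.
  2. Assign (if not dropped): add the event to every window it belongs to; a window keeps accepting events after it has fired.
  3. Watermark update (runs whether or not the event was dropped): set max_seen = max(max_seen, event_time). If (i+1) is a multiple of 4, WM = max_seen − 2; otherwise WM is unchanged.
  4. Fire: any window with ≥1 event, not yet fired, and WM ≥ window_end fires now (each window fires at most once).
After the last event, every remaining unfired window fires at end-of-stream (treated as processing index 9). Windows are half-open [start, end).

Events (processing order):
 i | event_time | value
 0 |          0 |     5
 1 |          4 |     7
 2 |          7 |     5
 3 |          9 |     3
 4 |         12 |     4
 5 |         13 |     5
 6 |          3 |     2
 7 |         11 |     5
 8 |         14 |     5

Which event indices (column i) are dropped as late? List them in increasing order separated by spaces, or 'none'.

6

i=0 t=0 v=5: → [0,5); WM=−∞
i=1 t=4 v=7: → [0,5); WM=−∞
i=2 t=7 v=5: → [5,10); WM=−∞
i=3 t=9 v=3: → [5,10); WM=7; [0,5) fires=12
i=4 t=12 v=4: → [10,15); WM=7
i=5 t=13 v=5: → [10,15); WM=7
i=6 t=3 v=2: DROP (t<7-3); WM=7
i=7 t=11 v=5: → [10,15); WM=11; [5,10) fires=8
i=8 t=14 v=5: → [10,15); WM=11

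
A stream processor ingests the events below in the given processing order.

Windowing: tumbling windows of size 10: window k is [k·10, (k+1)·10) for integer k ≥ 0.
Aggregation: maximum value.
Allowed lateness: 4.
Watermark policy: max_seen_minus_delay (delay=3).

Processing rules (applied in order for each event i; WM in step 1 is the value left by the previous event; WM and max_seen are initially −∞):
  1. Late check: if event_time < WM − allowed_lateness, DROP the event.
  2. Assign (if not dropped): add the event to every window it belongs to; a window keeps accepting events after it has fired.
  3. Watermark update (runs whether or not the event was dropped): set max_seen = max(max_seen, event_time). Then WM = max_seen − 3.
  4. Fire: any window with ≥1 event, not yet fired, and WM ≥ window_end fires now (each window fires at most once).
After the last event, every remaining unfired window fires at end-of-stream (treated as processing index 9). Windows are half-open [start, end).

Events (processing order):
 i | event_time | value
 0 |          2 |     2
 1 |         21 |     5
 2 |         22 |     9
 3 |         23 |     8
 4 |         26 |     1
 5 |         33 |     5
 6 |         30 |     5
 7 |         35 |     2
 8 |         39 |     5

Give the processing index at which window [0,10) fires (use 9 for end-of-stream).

1

i=0 t=2 v=2: → [0,10); WM=-1
i=1 t=21 v=5: → [20,30); WM=18; [0,10) fires=2
i=2 t=22 v=9: → [20,30); WM=19
i=3 t=23 v=8: → [20,30); WM=20
i=4 t=26 v=1: → [20,30); WM=23
i=5 t=33 v=5: → [30,40); WM=30; [20,30) fires=9
i=6 t=30 v=5: → [30,40); WM=30
i=7 t=35 v=2: → [30,40); WM=32
i=8 t=39 v=5: → [30,40); WM=36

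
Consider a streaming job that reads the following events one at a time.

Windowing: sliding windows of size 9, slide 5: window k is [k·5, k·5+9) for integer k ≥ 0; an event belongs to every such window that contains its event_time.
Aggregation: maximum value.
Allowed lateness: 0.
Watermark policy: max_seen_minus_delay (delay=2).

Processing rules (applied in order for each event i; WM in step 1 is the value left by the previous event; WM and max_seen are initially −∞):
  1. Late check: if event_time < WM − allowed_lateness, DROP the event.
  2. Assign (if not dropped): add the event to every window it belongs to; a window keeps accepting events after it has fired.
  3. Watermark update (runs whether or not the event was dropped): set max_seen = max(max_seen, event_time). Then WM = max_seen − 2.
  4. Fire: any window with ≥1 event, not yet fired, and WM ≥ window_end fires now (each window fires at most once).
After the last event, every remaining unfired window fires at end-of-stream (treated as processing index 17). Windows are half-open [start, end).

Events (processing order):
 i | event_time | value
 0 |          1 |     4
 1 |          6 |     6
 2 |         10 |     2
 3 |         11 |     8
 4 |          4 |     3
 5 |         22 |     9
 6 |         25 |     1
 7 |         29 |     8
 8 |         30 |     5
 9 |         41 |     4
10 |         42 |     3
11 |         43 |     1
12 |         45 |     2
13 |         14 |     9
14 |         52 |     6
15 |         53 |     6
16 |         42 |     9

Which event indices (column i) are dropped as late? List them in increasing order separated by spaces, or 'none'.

4 13 16

i=0 t=1 v=4: → [0,9); WM=-1
i=1 t=6 v=6: → [5,14),[0,9); WM=4
i=2 t=10 v=2: → [10,19),[5,14); WM=8
i=3 t=11 v=8: → [10,19),[5,14); WM=9; [0,9) fires=6
i=4 t=4 v=3: DROP (t<9-0); WM=9
i=5 t=22 v=9: → [20,29),[15,24); WM=20; [5,14) fires=8 [10,19) fires=8
i=6 t=25 v=1: → [25,34),[20,29); WM=23
i=7 t=29 v=8: → [25,34); WM=27; [15,24) fires=9
i=8 t=30 v=5: → [30,39),[25,34); WM=28
i=9 t=41 v=4: → [40,49),[35,44); WM=39; [20,29) fires=9 [25,34) fires=8 [30,39) fires=5
i=10 t=42 v=3: → [40,49),[35,44); WM=40
i=11 t=43 v=1: → [40,49),[35,44); WM=41
i=12 t=45 v=2: → [45,54),[40,49); WM=43
i=13 t=14 v=9: DROP (t<43-0); WM=43
i=14 t=52 v=6: → [50,59),[45,54); WM=50; [35,44) fires=4 [40,49) fires=4
i=15 t=53 v=6: → [50,59),[45,54); WM=51
i=16 t=42 v=9: DROP (t<51-0); WM=51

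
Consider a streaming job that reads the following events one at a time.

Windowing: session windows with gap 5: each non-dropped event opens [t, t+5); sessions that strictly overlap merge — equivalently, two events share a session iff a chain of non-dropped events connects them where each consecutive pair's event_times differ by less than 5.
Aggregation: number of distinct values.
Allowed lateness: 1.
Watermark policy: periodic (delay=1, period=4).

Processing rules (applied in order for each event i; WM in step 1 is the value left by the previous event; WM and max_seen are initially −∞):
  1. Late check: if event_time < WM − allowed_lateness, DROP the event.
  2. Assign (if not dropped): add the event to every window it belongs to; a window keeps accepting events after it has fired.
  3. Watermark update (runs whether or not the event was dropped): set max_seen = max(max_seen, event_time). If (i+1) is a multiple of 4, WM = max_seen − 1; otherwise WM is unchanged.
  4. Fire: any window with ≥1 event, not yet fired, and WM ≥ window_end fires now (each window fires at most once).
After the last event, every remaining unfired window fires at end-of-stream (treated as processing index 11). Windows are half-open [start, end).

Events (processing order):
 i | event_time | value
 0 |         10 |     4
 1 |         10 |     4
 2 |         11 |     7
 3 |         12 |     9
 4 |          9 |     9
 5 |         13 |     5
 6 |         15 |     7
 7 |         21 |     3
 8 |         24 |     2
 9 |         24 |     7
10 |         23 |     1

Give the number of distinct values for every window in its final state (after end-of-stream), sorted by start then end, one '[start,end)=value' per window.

i=0 t=10 v=4: → [10,15); WM=−∞
i=1 t=10 v=4: → [10,15); WM=−∞
i=2 t=11 v=7: → [10,16); WM=−∞
i=3 t=12 v=9: → [10,17); WM=11
i=4 t=9 v=9: DROP (t<11-1); WM=11
i=5 t=13 v=5: → [10,18); WM=11
i=6 t=15 v=7: → [10,20); WM=11
i=7 t=21 v=3: → [21,26); WM=20
i=8 t=24 v=2: → [21,29); WM=20
i=9 t=24 v=7: → [21,29); WM=20
i=10 t=23 v=1: → [21,29); WM=20

[10,20)=4 [21,29)=4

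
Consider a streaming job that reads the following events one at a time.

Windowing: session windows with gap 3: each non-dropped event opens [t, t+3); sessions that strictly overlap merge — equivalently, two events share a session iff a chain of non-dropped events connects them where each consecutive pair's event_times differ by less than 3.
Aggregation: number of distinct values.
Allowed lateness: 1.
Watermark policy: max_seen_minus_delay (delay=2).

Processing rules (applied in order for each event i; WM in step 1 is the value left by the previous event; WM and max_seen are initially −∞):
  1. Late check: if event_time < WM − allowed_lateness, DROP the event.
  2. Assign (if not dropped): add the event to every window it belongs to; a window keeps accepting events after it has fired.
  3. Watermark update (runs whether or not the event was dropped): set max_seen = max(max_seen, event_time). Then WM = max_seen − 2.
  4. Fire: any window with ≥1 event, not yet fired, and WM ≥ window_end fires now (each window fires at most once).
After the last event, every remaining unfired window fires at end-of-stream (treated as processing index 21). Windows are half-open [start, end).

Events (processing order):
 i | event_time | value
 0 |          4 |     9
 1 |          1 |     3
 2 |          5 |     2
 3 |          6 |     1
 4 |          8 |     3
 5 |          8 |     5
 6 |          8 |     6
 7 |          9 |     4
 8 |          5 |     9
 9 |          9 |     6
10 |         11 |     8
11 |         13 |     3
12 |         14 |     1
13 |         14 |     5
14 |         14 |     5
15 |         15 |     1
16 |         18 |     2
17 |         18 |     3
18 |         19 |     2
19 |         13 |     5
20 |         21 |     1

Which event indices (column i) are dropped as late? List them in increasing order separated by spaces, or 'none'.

i=0 t=4 v=9: → [4,7); WM=2
i=1 t=1 v=3: → [1,4); WM=2
i=2 t=5 v=2: → [4,8); WM=3
i=3 t=6 v=1: → [4,9); WM=4
i=4 t=8 v=3: → [4,11); WM=6
i=5 t=8 v=5: → [4,11); WM=6
i=6 t=8 v=6: → [4,11); WM=6
i=7 t=9 v=4: → [4,12); WM=7
i=8 t=5 v=9: DROP (t<7-1); WM=7
i=9 t=9 v=6: → [4,12); WM=7
i=10 t=11 v=8: → [4,14); WM=9
i=11 t=13 v=3: → [4,16); WM=11
i=12 t=14 v=1: → [4,17); WM=12
i=13 t=14 v=5: → [4,17); WM=12
i=14 t=14 v=5: → [4,17); WM=12
i=15 t=15 v=1: → [4,18); WM=13
i=16 t=18 v=2: → [18,21); WM=16
i=17 t=18 v=3: → [18,21); WM=16
i=18 t=19 v=2: → [18,22); WM=17
i=19 t=13 v=5: DROP (t<17-1); WM=17
i=20 t=21 v=1: → [18,24); WM=19

8 19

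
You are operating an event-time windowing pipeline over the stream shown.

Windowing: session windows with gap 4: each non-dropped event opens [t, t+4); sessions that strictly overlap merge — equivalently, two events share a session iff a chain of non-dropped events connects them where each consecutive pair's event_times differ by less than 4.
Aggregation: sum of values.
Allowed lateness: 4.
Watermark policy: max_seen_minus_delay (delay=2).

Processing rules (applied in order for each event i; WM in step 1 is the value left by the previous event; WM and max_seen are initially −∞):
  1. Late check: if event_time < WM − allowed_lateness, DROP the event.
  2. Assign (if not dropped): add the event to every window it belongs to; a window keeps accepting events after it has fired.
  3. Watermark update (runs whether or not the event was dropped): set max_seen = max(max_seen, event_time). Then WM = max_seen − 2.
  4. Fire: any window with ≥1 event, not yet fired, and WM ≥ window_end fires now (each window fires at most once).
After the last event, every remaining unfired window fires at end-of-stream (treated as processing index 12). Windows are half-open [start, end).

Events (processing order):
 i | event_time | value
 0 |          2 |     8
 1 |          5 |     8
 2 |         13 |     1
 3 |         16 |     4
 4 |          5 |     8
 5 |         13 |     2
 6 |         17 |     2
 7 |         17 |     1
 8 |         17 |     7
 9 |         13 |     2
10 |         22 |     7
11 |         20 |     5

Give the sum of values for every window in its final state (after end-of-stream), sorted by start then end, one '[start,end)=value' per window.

[2,9)=16 [13,26)=31

i=0 t=2 v=8: → [2,6); WM=0
i=1 t=5 v=8: → [2,9); WM=3
i=2 t=13 v=1: → [13,17); WM=11
i=3 t=16 v=4: → [13,20); WM=14
i=4 t=5 v=8: DROP (t<14-4); WM=14
i=5 t=13 v=2: → [13,20); WM=14
i=6 t=17 v=2: → [13,21); WM=15
i=7 t=17 v=1: → [13,21); WM=15
i=8 t=17 v=7: → [13,21); WM=15
i=9 t=13 v=2: → [13,21); WM=15
i=10 t=22 v=7: → [22,26); WM=20
i=11 t=20 v=5: → [13,26); WM=20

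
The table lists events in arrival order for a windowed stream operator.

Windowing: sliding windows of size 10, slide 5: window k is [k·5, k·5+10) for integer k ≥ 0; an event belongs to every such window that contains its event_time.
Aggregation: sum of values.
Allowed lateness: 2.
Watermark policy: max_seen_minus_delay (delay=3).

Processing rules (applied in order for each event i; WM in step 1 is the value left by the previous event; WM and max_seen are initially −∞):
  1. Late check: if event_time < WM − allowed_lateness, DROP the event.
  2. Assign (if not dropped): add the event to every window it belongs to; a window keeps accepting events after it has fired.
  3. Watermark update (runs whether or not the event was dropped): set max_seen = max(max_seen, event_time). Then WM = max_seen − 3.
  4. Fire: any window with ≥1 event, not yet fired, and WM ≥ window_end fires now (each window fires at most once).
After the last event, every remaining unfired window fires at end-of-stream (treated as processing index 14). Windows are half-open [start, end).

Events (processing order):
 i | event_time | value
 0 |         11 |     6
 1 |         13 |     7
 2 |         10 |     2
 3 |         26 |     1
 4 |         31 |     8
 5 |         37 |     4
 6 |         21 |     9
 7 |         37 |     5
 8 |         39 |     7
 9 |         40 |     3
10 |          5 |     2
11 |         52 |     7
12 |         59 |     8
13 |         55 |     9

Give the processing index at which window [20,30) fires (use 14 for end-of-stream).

i=0 t=11 v=6: → [10,20),[5,15); WM=8
i=1 t=13 v=7: → [10,20),[5,15); WM=10
i=2 t=10 v=2: → [10,20),[5,15); WM=10
i=3 t=26 v=1: → [25,35),[20,30); WM=23; [5,15) fires=15 [10,20) fires=15
i=4 t=31 v=8: → [30,40),[25,35); WM=28
i=5 t=37 v=4: → [35,45),[30,40); WM=34; [20,30) fires=1
i=6 t=21 v=9: DROP (t<34-2); WM=34
i=7 t=37 v=5: → [35,45),[30,40); WM=34
i=8 t=39 v=7: → [35,45),[30,40); WM=36; [25,35) fires=9
i=9 t=40 v=3: → [40,50),[35,45); WM=37
i=10 t=5 v=2: DROP (t<37-2); WM=37
i=11 t=52 v=7: → [50,60),[45,55); WM=49; [30,40) fires=24 [35,45) fires=19
i=12 t=59 v=8: → [55,65),[50,60); WM=56; [40,50) fires=3 [45,55) fires=7
i=13 t=55 v=9: → [55,65),[50,60); WM=56

5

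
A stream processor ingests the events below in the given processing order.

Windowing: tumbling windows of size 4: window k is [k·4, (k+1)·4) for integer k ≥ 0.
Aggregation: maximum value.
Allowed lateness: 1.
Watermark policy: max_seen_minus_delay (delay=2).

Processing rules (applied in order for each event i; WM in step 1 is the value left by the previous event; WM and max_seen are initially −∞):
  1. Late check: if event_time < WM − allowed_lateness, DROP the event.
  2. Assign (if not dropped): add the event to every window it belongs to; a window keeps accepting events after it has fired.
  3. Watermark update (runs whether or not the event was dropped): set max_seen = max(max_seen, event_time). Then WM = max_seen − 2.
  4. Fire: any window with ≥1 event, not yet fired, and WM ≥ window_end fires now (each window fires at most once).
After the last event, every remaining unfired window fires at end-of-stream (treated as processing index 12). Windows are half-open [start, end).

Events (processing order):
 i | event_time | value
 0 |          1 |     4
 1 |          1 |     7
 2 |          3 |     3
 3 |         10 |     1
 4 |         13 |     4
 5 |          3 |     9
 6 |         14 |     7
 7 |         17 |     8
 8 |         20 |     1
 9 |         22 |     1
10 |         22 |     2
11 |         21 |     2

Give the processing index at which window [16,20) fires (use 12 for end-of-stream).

9

i=0 t=1 v=4: → [0,4); WM=-1
i=1 t=1 v=7: → [0,4); WM=-1
i=2 t=3 v=3: → [0,4); WM=1
i=3 t=10 v=1: → [8,12); WM=8; [0,4) fires=7
i=4 t=13 v=4: → [12,16); WM=11
i=5 t=3 v=9: DROP (t<11-1); WM=11
i=6 t=14 v=7: → [12,16); WM=12; [8,12) fires=1
i=7 t=17 v=8: → [16,20); WM=15
i=8 t=20 v=1: → [20,24); WM=18; [12,16) fires=7
i=9 t=22 v=1: → [20,24); WM=20; [16,20) fires=8
i=10 t=22 v=2: → [20,24); WM=20
i=11 t=21 v=2: → [20,24); WM=20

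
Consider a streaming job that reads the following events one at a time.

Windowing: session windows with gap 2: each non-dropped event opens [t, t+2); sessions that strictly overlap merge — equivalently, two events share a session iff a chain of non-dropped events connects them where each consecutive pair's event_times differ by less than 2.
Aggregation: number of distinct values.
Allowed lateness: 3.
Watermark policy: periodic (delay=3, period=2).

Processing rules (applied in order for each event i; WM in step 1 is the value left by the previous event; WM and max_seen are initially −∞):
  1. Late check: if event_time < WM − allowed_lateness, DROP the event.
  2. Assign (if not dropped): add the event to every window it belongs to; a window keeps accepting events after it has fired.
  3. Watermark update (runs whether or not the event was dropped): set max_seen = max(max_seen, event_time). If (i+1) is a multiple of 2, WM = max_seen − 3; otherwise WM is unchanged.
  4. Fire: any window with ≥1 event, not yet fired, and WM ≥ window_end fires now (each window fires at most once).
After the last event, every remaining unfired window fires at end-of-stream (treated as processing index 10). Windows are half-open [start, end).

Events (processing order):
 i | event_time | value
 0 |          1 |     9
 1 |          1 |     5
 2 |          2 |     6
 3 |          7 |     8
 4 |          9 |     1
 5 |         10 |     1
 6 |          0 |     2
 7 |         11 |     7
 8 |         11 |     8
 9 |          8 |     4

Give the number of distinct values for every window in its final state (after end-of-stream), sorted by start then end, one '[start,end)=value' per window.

i=0 t=1 v=9: → [1,3); WM=−∞
i=1 t=1 v=5: → [1,3); WM=-2
i=2 t=2 v=6: → [1,4); WM=-2
i=3 t=7 v=8: → [7,9); WM=4
i=4 t=9 v=1: → [9,11); WM=4
i=5 t=10 v=1: → [9,12); WM=7
i=6 t=0 v=2: DROP (t<7-3); WM=7
i=7 t=11 v=7: → [9,13); WM=8
i=8 t=11 v=8: → [9,13); WM=8
i=9 t=8 v=4: → [7,13); WM=8

[1,4)=3 [7,13)=4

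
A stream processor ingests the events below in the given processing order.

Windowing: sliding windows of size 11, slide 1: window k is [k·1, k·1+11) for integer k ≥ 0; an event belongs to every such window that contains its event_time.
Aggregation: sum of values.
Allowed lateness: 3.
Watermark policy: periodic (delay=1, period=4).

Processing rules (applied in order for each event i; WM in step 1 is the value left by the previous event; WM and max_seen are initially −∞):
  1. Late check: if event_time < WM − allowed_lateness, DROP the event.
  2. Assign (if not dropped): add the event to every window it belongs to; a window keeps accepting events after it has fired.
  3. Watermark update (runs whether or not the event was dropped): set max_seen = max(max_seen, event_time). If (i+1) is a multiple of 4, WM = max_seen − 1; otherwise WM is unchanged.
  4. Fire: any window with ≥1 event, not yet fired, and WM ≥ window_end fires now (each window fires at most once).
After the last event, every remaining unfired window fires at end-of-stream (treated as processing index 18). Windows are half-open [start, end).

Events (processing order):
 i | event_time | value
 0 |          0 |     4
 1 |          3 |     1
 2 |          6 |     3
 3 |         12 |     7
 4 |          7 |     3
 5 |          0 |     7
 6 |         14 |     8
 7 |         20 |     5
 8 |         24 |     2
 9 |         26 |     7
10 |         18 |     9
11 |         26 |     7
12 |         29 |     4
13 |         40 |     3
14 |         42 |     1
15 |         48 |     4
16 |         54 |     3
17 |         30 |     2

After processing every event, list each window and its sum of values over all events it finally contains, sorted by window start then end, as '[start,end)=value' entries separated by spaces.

[0,11)=8 [1,12)=4 [2,13)=11 [3,14)=11 [4,15)=18 [5,16)=18 [6,17)=18 [7,18)=15 [8,19)=24 [9,20)=24 [10,21)=29 [11,22)=29 [12,23)=29 [13,24)=22 [14,25)=24 [15,26)=16 [16,27)=30 [17,28)=30 [18,29)=30 [19,30)=25 [20,31)=25 [21,32)=20 [22,33)=20 [23,34)=20 [24,35)=20 [25,36)=18 [26,37)=18 [27,38)=4 [28,39)=4 [29,40)=4 [30,41)=3 [31,42)=3 [32,43)=4 [33,44)=4 [34,45)=4 [35,46)=4 [36,47)=4 [37,48)=4 [38,49)=8 [39,50)=8 [40,51)=8 [41,52)=5 [42,53)=5 [43,54)=4 [44,55)=7 [45,56)=7 [46,57)=7 [47,58)=7 [48,59)=7 [49,60)=3 [50,61)=3 [51,62)=3 [52,63)=3 [53,64)=3 [54,65)=3

i=0 t=0 v=4: → [0,11); WM=−∞
i=1 t=3 v=1: → [3,14),[2,13),[1,12),[0,11); WM=−∞
i=2 t=6 v=3: → [6,17),[5,16),[4,15),[3,14),[2,13),[1,12),[0,11); WM=−∞
i=3 t=12 v=7: → [12,23),[11,22),[10,21),[9,20),[8,19),[7,18),[6,17),[5,16),[4,15),[3,14),[2,13); WM=11; [0,11) fires=8
i=4 t=7 v=3: DROP (t<11-3); WM=11
i=5 t=0 v=7: DROP (t<11-3); WM=11
i=6 t=14 v=8: → [14,25),[13,24),[12,23),[11,22),[10,21),[9,20),[8,19),[7,18),[6,17),[5,16),[4,15); WM=11
i=7 t=20 v=5: → [20,31),[19,30),[18,29),[17,28),[16,27),[15,26),[14,25),[13,24),[12,23),[11,22),[10,21); WM=19; [1,12) fires=4 [2,13) fires=11 [3,14) fires=11 [4,15) fires=18 [5,16) fires=18 [6,17) fires=18 [7,18) fires=15 [8,19) fires=15
i=8 t=24 v=2: → [24,35),[23,34),[22,33),[21,32),[20,31),[19,30),[18,29),[17,28),[16,27),[15,26),[14,25); WM=19
i=9 t=26 v=7: → [26,37),[25,36),[24,35),[23,34),[22,33),[21,32),[20,31),[19,30),[18,29),[17,28),[16,27); WM=19
i=10 t=18 v=9: → [18,29),[17,28),[16,27),[15,26),[14,25),[13,24),[12,23),[11,22),[10,21),[9,20),[8,19); WM=19
i=11 t=26 v=7: → [26,37),[25,36),[24,35),[23,34),[22,33),[21,32),[20,31),[19,30),[18,29),[17,28),[16,27); WM=25; [9,20) fires=24 [10,21) fires=29 [11,22) fires=29 [12,23) fires=29 [13,24) fires=22 [14,25) fires=24
i=12 t=29 v=4: → [29,40),[28,39),[27,38),[26,37),[25,36),[24,35),[23,34),[22,33),[21,32),[20,31),[19,30); WM=25
i=13 t=40 v=3: → [40,51),[39,50),[38,49),[37,48),[36,47),[35,46),[34,45),[33,44),[32,43),[31,42),[30,41); WM=25
i=14 t=42 v=1: → [42,53),[41,52),[40,51),[39,50),[38,49),[37,48),[36,47),[35,46),[34,45),[33,44),[32,43); WM=25
i=15 t=48 v=4: → [48,59),[47,58),[46,57),[45,56),[44,55),[43,54),[42,53),[41,52),[40,51),[39,50),[38,49); WM=47; [15,26) fires=16 [16,27) fires=30 [17,28) fires=30 [18,29) fires=30 [19,30) fires=25 [20,31) fires=25 [21,32) fires=20 [22,33) fires=20 [23,34) fires=20 [24,35) fires=20 [25,36) fires=18 [26,37) fires=18 [27,38) fires=4 [28,39) fires=4 [29,40) fires=4 [30,41) fires=3 [31,42) fires=3 [32,43) fires=4 [33,44) fires=4 [34,45) fires=4 [35,46) fires=4 [36,47) fires=4
i=16 t=54 v=3: → [54,65),[53,64),[52,63),[51,62),[50,61),[49,60),[48,59),[47,58),[46,57),[45,56),[44,55); WM=47
i=17 t=30 v=2: DROP (t<47-3); WM=47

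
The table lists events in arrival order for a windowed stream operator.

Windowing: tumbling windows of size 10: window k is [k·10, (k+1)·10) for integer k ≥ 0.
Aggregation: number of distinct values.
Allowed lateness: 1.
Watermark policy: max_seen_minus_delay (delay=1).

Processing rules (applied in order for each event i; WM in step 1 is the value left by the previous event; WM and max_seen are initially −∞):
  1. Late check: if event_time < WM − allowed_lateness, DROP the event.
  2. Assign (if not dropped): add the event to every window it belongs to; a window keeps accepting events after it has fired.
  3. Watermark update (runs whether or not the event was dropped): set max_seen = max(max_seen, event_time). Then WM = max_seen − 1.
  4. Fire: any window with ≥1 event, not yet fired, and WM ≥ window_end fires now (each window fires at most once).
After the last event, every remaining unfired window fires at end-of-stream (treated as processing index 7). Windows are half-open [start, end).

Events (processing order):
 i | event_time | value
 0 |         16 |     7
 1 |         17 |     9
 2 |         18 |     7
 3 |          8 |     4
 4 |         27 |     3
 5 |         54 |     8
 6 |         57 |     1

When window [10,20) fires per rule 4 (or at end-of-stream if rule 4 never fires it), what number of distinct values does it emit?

i=0 t=16 v=7: → [10,20); WM=15
i=1 t=17 v=9: → [10,20); WM=16
i=2 t=18 v=7: → [10,20); WM=17
i=3 t=8 v=4: DROP (t<17-1); WM=17
i=4 t=27 v=3: → [20,30); WM=26; [10,20) fires=2
i=5 t=54 v=8: → [50,60); WM=53; [20,30) fires=1
i=6 t=57 v=1: → [50,60); WM=56

2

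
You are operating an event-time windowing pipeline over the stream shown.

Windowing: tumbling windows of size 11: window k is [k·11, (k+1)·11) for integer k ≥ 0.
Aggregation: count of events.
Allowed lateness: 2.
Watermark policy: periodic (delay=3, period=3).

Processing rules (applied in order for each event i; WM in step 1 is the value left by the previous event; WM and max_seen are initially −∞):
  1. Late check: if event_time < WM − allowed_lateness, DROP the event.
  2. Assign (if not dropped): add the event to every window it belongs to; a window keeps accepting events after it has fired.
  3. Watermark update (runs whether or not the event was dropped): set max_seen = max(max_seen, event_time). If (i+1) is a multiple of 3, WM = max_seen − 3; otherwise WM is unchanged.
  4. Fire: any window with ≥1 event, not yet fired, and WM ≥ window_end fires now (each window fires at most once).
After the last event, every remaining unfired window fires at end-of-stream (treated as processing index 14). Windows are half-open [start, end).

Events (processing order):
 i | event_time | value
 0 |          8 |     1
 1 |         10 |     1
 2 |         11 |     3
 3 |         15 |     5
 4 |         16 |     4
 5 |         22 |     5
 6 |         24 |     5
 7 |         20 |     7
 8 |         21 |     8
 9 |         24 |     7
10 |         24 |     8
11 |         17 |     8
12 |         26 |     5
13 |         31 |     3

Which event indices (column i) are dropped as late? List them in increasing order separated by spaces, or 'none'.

i=0 t=8 v=1: → [0,11); WM=−∞
i=1 t=10 v=1: → [0,11); WM=−∞
i=2 t=11 v=3: → [11,22); WM=8
i=3 t=15 v=5: → [11,22); WM=8
i=4 t=16 v=4: → [11,22); WM=8
i=5 t=22 v=5: → [22,33); WM=19; [0,11) fires=2
i=6 t=24 v=5: → [22,33); WM=19
i=7 t=20 v=7: → [11,22); WM=19
i=8 t=21 v=8: → [11,22); WM=21
i=9 t=24 v=7: → [22,33); WM=21
i=10 t=24 v=8: → [22,33); WM=21
i=11 t=17 v=8: DROP (t<21-2); WM=21
i=12 t=26 v=5: → [22,33); WM=21
i=13 t=31 v=3: → [22,33); WM=21

11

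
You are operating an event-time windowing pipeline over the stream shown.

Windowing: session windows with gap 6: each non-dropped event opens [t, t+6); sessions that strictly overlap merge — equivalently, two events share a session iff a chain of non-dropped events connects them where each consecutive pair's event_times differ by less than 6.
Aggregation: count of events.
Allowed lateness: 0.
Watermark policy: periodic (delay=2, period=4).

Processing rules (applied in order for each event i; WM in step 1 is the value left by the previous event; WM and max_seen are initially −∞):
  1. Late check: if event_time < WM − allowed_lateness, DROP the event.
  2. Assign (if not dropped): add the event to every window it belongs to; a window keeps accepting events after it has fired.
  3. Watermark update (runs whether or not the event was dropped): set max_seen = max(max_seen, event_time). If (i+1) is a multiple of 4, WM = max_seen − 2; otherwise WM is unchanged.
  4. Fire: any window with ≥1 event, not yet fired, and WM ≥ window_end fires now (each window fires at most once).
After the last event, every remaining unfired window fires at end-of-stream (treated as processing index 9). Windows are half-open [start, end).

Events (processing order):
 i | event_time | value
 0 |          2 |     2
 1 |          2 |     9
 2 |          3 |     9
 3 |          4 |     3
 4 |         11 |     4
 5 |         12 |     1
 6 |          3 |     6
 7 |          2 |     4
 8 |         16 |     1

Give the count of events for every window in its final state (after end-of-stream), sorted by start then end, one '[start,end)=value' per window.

i=0 t=2 v=2: → [2,8); WM=−∞
i=1 t=2 v=9: → [2,8); WM=−∞
i=2 t=3 v=9: → [2,9); WM=−∞
i=3 t=4 v=3: → [2,10); WM=2
i=4 t=11 v=4: → [11,17); WM=2
i=5 t=12 v=1: → [11,18); WM=2
i=6 t=3 v=6: → [2,10); WM=2
i=7 t=2 v=4: → [2,10); WM=10
i=8 t=16 v=1: → [11,22); WM=10

[2,10)=6 [11,22)=3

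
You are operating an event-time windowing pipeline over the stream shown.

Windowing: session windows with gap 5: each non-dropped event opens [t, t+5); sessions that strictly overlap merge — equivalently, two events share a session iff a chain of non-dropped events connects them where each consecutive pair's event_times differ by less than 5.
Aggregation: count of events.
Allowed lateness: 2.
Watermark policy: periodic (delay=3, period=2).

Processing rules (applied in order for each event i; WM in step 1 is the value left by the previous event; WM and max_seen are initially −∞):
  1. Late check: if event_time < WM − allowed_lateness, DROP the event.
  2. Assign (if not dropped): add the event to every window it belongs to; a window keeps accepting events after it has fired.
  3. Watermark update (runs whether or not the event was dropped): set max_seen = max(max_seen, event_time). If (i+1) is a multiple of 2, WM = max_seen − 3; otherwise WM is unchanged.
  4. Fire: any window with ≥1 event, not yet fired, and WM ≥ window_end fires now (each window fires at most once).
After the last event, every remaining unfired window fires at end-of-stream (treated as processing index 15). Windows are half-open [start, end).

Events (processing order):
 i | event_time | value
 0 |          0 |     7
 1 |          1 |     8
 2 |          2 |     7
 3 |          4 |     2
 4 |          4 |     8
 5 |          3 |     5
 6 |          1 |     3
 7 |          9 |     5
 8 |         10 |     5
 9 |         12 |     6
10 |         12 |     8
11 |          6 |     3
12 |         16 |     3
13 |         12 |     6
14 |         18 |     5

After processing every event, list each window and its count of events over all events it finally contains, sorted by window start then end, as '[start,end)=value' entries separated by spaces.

[0,9)=7 [9,23)=7

i=0 t=0 v=7: → [0,5); WM=−∞
i=1 t=1 v=8: → [0,6); WM=-2
i=2 t=2 v=7: → [0,7); WM=-2
i=3 t=4 v=2: → [0,9); WM=1
i=4 t=4 v=8: → [0,9); WM=1
i=5 t=3 v=5: → [0,9); WM=1
i=6 t=1 v=3: → [0,9); WM=1
i=7 t=9 v=5: → [9,14); WM=6
i=8 t=10 v=5: → [9,15); WM=6
i=9 t=12 v=6: → [9,17); WM=9
i=10 t=12 v=8: → [9,17); WM=9
i=11 t=6 v=3: DROP (t<9-2); WM=9
i=12 t=16 v=3: → [9,21); WM=9
i=13 t=12 v=6: → [9,21); WM=13
i=14 t=18 v=5: → [9,23); WM=13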